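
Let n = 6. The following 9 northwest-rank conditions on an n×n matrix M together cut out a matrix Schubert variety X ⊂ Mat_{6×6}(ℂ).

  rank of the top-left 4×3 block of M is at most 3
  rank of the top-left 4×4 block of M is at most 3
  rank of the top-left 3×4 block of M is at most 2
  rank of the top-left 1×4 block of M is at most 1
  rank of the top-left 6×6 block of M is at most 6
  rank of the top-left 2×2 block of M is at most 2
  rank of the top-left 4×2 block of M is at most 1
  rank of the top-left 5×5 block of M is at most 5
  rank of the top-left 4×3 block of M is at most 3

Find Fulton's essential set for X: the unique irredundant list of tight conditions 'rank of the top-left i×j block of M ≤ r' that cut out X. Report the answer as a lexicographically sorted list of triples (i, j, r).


The tightest implied rank at each (i,j), from the 9 conditions:

  R[1]: 1 | 1 | 1 | 1 | 1 | 1
  R[2]: 1 | 1 | 2 | 2 | 2 | 2
  R[3]: 1 | 1 | 2 | 2 | 3 | 3
  R[4]: 1 | 1 | 2 | 3 | 4 | 4
  R[5]: 1 | 2 | 3 | 4 | 5 | 5
  R[6]: 1 | 2 | 3 | 4 | 5 | 6

so w = (1, 3, 5, 4, 2, 6).

D(w) has 4 cells with 2 SE-corners; essential set:

[(3, 4, 2), (4, 2, 1)]


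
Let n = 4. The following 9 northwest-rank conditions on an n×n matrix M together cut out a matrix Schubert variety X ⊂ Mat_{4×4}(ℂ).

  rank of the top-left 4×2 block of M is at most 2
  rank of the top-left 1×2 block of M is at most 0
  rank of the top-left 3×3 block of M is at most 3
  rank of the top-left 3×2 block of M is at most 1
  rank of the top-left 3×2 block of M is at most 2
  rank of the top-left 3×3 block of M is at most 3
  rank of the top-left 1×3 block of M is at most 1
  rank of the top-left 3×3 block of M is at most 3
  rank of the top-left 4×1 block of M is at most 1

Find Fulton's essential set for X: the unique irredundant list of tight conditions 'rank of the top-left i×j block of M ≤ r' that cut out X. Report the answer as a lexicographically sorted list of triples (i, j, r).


Reconstructing r_w from the 9 given conditions:

  R[1]: 0, 0, 1, 1
  R[2]: 1, 1, 2, 2
  R[3]: 1, 1, 2, 3
  R[4]: 1, 2, 3, 4

second differences of R give the permutation w = (3, 1, 4, 2).

|D(w)|=3, |Ess(w)|=2:

[(1, 2, 0), (3, 2, 1)]


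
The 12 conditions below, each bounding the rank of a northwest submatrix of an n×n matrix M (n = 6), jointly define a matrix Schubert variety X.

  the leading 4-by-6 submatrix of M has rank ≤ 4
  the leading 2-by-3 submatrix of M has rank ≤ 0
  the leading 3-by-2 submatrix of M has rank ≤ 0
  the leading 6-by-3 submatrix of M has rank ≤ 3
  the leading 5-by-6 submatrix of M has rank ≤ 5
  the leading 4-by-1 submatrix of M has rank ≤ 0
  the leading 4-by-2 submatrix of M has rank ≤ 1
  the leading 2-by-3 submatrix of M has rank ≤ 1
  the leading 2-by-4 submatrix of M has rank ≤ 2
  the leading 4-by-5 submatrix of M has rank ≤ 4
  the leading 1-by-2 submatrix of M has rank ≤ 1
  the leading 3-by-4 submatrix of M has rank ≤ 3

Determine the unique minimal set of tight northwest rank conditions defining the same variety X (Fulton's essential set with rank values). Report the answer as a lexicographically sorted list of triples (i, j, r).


Recovering R(i,j) via the rank-extension bound from the 12 conditions:

  row 1: 0  0  0  1  1  1
  row 2: 0  0  0  1  2  2
  row 3: 0  0  1  2  3  3
  row 4: 0  1  2  3  4  4
  row 5: 1  2  3  4  5  5
  row 6: 1  2  3  4  5  6

hence w(1..6) = (4, 5, 3, 2, 1, 6).

3 SE-corners of the 9-cell Rothe diagram give Ess(w):

[(2, 3, 0), (3, 2, 0), (4, 1, 0)]


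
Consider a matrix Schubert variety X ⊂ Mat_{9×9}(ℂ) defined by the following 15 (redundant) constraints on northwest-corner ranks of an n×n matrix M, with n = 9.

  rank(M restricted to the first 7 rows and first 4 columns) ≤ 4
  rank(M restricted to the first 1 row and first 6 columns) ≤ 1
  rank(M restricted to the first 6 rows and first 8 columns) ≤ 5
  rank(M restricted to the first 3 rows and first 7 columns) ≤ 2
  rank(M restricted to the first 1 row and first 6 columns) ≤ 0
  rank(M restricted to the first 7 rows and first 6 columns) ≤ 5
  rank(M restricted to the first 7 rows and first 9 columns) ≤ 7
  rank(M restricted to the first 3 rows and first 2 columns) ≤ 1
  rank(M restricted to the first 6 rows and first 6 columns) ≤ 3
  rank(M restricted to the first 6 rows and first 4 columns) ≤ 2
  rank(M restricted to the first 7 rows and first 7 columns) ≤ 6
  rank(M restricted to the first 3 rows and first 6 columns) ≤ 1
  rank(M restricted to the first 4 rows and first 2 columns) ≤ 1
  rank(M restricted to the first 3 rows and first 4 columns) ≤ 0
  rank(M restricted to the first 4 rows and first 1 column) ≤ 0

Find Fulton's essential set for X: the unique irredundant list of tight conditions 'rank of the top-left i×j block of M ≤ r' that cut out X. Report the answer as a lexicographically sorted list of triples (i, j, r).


Reconstructing r_w from the 15 given conditions:

  R[1]: 0, 0, 0, 0, 0, 0, 1, 1, 1
  R[2]: 0, 0, 0, 0, 1, 1, 2, 2, 2
  R[3]: 0, 0, 0, 0, 1, 1, 2, 3, 3
  R[4]: 0, 1, 1, 1, 2, 2, 3, 4, 4
  R[5]: 1, 2, 2, 2, 3, 3, 4, 5, 5
  R[6]: 1, 2, 2, 2, 3, 3, 4, 5, 6
  R[7]: 1, 2, 3, 3, 4, 4, 5, 6, 7
  R[8]: 1, 2, 3, 4, 5, 5, 6, 7, 8
  R[9]: 1, 2, 3, 4, 5, 6, 7, 8, 9

second differences of R give the permutation w = (7, 5, 8, 2, 1, 9, 3, 4, 6).

6 SE-corners of the 19-cell Rothe diagram give Ess(w):

[(1, 6, 0), (3, 4, 0), (3, 6, 1), (4, 1, 0), (6, 4, 2), (6, 6, 3)]


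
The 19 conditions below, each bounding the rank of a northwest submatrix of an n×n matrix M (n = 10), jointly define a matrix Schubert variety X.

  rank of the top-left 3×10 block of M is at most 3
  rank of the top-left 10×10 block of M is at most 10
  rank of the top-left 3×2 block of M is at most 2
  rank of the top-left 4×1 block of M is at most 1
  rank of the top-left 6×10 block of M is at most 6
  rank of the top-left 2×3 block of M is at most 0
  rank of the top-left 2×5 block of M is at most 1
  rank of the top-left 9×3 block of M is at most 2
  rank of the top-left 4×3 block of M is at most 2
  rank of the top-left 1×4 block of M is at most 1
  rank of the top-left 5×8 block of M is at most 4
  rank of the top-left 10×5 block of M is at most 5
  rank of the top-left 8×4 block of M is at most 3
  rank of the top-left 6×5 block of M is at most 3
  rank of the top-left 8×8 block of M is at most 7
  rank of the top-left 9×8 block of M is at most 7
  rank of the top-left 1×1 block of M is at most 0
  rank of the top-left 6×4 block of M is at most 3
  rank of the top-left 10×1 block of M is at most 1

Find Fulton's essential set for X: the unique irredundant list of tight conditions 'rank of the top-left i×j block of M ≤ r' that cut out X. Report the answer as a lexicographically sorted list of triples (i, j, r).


Computing R[i][j] = min implied NW-rank bound (n=10, 19 conditions):

  0 | 0 | 0 | 1 | 1 | 1 | 1 | 1 | 1 | 1
  0 | 0 | 0 | 1 | 1 | 2 | 2 | 2 | 2 | 2
  1 | 1 | 1 | 2 | 2 | 3 | 3 | 3 | 3 | 3
  1 | 2 | 2 | 3 | 3 | 4 | 4 | 4 | 4 | 4
  1 | 2 | 2 | 3 | 3 | 4 | 4 | 4 | 5 | 5
  1 | 2 | 2 | 3 | 3 | 4 | 5 | 5 | 6 | 6
  1 | 2 | 2 | 3 | 4 | 5 | 6 | 6 | 7 | 7
  1 | 2 | 2 | 3 | 4 | 5 | 6 | 7 | 8 | 8
  1 | 2 | 2 | 3 | 4 | 5 | 6 | 7 | 8 | 9
  1 | 2 | 3 | 4 | 5 | 6 | 7 | 8 | 9 | 10

second differences of R give the permutation w = (4, 6, 1, 2, 9, 7, 5, 8, 10, 3).

5 SE-corners of the 16-cell Rothe diagram give Ess(w):

[(2, 3, 0), (2, 5, 1), (5, 8, 4), (6, 5, 3), (9, 3, 2)]


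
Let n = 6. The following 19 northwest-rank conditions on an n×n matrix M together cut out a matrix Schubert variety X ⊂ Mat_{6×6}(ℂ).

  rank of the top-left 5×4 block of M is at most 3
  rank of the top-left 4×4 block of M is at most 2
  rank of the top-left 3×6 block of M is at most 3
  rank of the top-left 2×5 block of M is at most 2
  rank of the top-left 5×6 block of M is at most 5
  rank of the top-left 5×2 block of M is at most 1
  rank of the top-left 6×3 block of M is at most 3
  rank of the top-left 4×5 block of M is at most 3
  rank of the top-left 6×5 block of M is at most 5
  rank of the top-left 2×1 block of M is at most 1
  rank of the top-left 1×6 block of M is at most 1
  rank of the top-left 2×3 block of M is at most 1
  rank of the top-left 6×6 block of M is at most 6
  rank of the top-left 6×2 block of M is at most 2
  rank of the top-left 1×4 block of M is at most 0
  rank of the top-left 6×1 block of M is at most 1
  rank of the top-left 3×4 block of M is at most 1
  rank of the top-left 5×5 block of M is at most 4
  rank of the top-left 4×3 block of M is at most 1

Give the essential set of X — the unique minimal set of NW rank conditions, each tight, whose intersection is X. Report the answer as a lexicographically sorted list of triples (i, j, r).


The tightest implied rank at each (i,j), from the 19 conditions:

  row 1: 0 | 0 | 0 | 0 | 1 | 1
  row 2: 1 | 1 | 1 | 1 | 2 | 2
  row 3: 1 | 1 | 1 | 1 | 2 | 3
  row 4: 1 | 1 | 1 | 2 | 3 | 4
  row 5: 1 | 1 | 2 | 3 | 4 | 5
  row 6: 1 | 2 | 3 | 4 | 5 | 6

reading off 1-entries of Δ²R: w = (5, 1, 6, 4, 3, 2).

Fulton essential set (4 of the 10 Rothe cells):

[(1, 4, 0), (3, 4, 1), (4, 3, 1), (5, 2, 1)]


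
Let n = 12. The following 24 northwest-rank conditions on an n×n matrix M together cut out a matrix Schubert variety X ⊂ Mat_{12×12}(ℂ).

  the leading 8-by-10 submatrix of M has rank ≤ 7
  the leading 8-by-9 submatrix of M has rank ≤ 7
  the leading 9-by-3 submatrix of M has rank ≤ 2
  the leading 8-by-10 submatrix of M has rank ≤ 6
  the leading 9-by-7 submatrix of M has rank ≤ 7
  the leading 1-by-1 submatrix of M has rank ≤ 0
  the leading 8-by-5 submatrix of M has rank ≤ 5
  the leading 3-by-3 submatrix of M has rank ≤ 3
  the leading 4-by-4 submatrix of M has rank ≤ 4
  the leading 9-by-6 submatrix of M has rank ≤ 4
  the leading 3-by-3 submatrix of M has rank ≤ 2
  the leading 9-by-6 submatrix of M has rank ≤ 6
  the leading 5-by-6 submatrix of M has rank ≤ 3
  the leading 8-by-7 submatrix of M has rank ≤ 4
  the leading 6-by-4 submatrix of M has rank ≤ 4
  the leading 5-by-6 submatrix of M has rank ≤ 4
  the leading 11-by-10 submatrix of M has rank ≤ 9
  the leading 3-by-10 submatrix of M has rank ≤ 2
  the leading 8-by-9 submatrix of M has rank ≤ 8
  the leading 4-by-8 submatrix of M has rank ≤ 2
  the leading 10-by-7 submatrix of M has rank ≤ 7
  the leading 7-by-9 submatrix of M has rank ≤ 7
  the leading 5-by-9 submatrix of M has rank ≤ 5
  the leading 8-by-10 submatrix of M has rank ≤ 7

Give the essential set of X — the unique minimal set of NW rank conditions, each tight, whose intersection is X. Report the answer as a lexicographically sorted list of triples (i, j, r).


Propagating the 24 rank bounds to every northwest block:

  row 1: 0  1  1  1  1  1  1  1  1  1  1  1
  row 2: 1  2  2  2  2  2  2  2  2  2  2  2
  row 3: 1  2  2  2  2  2  2  2  2  2  3  3
  row 4: 1  2  2  2  2  2  2  2  3  3  4  4
  row 5: 1  2  2  3  3  3  3  3  4  4  5  5
  row 6: 1  2  2  3  4  4  4  4  5  5  6  6
  row 7: 1  2  2  3  4  4  4  5  6  6  7  7
  row 8: 1  2  2  3  4  4  4  5  6  6  7  8
  row 9: 1  2  2  3  4  4  5  6  7  7  8  9
  row 10: 1  2  3  4  5  5  6  7  8  8  9  10
  row 11: 1  2  3  4  5  6  7  8  9  9  10  11
  row 12: 1  2  3  4  5  6  7  8  9  10  11  12

so w = (2, 1, 11, 9, 4, 5, 8, 12, 7, 3, 6, 10).

ℓ(w)=26; the 7 essential cells (i,j,r):

[(1, 1, 0), (3, 10, 2), (4, 8, 2), (8, 7, 4), (8, 10, 6), (9, 3, 2), (9, 6, 4)]


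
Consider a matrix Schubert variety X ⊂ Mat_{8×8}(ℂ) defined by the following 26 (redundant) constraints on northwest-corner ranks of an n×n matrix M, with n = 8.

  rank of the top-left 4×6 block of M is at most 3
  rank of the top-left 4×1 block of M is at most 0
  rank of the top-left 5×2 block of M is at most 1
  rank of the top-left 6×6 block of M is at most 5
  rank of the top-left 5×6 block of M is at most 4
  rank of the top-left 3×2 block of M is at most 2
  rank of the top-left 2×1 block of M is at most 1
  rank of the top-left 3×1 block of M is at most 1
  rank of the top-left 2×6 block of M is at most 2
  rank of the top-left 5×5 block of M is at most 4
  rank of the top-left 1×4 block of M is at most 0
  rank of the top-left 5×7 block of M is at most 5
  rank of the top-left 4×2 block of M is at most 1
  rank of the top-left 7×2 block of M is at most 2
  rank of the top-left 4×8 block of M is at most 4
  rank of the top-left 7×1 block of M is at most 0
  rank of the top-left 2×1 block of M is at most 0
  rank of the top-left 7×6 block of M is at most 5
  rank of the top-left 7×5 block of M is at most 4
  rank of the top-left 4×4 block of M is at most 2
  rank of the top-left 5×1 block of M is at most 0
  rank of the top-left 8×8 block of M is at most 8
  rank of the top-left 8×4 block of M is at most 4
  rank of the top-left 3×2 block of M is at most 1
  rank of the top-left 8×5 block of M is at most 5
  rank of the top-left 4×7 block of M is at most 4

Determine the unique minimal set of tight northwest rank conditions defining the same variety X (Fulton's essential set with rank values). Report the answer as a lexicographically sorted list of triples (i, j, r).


Reconstructing r_w from the 26 given conditions:

  0, 0, 0, 0, 1, 1, 1, 1
  0, 1, 1, 1, 2, 2, 2, 2
  0, 1, 2, 2, 3, 3, 3, 3
  0, 1, 2, 2, 3, 3, 4, 4
  0, 1, 2, 3, 4, 4, 5, 5
  0, 1, 2, 3, 4, 5, 6, 6
  0, 1, 2, 3, 4, 5, 6, 7
  1, 2, 3, 4, 5, 6, 7, 8

so w = (5, 2, 3, 7, 4, 6, 8, 1).

|D(w)|=12, |Ess(w)|=4:

[(1, 4, 0), (4, 4, 2), (4, 6, 3), (7, 1, 0)]


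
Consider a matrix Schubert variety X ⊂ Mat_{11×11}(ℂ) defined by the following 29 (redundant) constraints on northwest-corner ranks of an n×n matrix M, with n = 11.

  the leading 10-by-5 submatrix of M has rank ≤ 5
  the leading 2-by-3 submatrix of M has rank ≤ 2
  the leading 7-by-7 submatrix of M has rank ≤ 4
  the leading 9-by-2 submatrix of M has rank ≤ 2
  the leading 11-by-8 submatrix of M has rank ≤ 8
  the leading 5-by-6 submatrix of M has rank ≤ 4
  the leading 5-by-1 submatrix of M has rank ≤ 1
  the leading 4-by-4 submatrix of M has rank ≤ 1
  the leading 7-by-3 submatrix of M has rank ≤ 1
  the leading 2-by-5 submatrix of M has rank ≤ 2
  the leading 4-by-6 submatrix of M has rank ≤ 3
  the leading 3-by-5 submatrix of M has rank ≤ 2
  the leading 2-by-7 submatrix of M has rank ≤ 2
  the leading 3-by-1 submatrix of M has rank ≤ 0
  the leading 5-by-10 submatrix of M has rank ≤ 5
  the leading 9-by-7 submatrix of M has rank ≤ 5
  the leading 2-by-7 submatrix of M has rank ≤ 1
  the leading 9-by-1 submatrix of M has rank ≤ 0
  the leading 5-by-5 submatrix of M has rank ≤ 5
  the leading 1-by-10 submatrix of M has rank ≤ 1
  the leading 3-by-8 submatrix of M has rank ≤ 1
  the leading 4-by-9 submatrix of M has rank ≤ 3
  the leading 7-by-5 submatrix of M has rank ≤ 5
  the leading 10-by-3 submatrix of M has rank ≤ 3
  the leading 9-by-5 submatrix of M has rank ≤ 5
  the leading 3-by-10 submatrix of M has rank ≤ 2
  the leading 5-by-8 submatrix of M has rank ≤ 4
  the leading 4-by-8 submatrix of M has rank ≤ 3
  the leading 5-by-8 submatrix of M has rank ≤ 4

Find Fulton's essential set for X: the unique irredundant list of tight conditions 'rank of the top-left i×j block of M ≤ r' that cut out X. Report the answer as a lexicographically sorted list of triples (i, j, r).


Reconstructing r_w from the 29 given conditions:

  i=1: 0, 1, 1, 1, 1, 1, 1, 1, 1, 1, 1
  i=2: 0, 1, 1, 1, 1, 1, 1, 1, 2, 2, 2
  i=3: 0, 1, 1, 1, 1, 1, 1, 1, 2, 2, 3
  i=4: 0, 1, 1, 1, 2, 2, 2, 2, 3, 3, 4
  i=5: 0, 1, 1, 2, 3, 3, 3, 3, 4, 4, 5
  i=6: 0, 1, 1, 2, 3, 4, 4, 4, 5, 5, 6
  i=7: 0, 1, 1, 2, 3, 4, 4, 5, 6, 6, 7
  i=8: 0, 1, 2, 3, 4, 5, 5, 6, 7, 7, 8
  i=9: 0, 1, 2, 3, 4, 5, 5, 6, 7, 8, 9
  i=10: 1, 2, 3, 4, 5, 6, 6, 7, 8, 9, 10
  i=11: 1, 2, 3, 4, 5, 6, 7, 8, 9, 10, 11

reading off 1-entries of Δ²R: w = (2, 9, 11, 5, 4, 6, 8, 3, 10, 1, 7).

D(w) has 29 cells with 7 SE-corners; essential set:

[(3, 8, 1), (3, 10, 2), (4, 4, 1), (7, 3, 1), (7, 7, 4), (9, 1, 0), (9, 7, 5)]


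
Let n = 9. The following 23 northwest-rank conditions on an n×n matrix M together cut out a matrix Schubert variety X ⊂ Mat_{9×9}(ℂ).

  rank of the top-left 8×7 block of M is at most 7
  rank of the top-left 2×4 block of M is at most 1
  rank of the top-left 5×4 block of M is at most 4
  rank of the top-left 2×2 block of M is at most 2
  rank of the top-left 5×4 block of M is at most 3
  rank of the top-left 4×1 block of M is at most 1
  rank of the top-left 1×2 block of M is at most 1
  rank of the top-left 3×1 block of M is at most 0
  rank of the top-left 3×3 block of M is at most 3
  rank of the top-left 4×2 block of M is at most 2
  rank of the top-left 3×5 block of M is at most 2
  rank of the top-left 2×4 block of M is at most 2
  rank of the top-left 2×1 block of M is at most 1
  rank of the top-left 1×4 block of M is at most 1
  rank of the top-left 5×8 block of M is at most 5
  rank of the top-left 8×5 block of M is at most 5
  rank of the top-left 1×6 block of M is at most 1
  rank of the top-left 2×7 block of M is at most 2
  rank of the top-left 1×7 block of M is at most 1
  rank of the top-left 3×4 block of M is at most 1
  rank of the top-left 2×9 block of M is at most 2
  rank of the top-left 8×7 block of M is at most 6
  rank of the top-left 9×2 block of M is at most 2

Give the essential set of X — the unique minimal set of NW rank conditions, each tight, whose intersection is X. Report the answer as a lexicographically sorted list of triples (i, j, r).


The tightest implied rank at each (i,j), from the 23 conditions:

  0, 1, 1, 1, 1, 1, 1, 1, 1
  0, 1, 1, 1, 2, 2, 2, 2, 2
  0, 1, 1, 1, 2, 3, 3, 3, 3
  1, 2, 2, 2, 3, 4, 4, 4, 4
  1, 2, 3, 3, 4, 5, 5, 5, 5
  1, 2, 3, 4, 5, 6, 6, 6, 6
  1, 2, 3, 4, 5, 6, 6, 7, 7
  1, 2, 3, 4, 5, 6, 6, 7, 8
  1, 2, 3, 4, 5, 6, 7, 8, 9

giving w = (2, 5, 6, 1, 3, 4, 8, 9, 7) via Δ²R.

|D(w)|=9, |Ess(w)|=3:

[(3, 1, 0), (3, 4, 1), (8, 7, 6)]


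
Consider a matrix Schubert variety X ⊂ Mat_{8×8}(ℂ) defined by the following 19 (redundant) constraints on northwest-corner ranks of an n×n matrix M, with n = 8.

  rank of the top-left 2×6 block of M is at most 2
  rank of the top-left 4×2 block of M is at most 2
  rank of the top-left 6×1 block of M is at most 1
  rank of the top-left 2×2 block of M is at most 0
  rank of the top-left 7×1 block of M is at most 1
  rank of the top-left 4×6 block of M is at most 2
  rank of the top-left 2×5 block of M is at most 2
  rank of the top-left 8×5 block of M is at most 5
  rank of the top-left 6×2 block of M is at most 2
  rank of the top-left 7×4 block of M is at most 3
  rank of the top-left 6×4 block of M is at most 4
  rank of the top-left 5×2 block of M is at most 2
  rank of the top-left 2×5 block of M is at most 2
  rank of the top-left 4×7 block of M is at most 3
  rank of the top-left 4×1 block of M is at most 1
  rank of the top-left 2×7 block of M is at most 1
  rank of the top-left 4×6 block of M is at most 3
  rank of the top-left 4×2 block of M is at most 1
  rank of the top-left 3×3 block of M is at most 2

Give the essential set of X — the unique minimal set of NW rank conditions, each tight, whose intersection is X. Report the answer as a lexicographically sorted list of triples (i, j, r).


Recovering R(i,j) via the rank-extension bound from the 19 conditions:

  0 | 0 | 1 | 1 | 1 | 1 | 1 | 1
  0 | 0 | 1 | 1 | 1 | 1 | 1 | 2
  1 | 1 | 2 | 2 | 2 | 2 | 2 | 3
  1 | 1 | 2 | 2 | 2 | 2 | 3 | 4
  1 | 2 | 3 | 3 | 3 | 3 | 4 | 5
  1 | 2 | 3 | 3 | 4 | 4 | 5 | 6
  1 | 2 | 3 | 3 | 4 | 5 | 6 | 7
  1 | 2 | 3 | 4 | 5 | 6 | 7 | 8

giving w = (3, 8, 1, 7, 2, 5, 6, 4) via Δ²R.

5 SE-corners of the 14-cell Rothe diagram give Ess(w):

[(2, 2, 0), (2, 7, 1), (4, 2, 1), (4, 6, 2), (7, 4, 3)]


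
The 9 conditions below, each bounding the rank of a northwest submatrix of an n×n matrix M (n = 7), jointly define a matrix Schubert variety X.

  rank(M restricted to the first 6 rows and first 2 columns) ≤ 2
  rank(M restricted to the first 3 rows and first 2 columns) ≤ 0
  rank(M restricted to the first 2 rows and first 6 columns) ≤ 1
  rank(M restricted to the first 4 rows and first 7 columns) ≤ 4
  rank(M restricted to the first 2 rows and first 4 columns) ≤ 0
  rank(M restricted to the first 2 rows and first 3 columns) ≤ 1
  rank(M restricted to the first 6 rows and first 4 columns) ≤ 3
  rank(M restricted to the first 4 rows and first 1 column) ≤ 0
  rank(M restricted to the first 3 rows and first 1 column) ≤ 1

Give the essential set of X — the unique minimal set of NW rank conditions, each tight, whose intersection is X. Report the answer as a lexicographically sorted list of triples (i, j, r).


Reconstructing r_w from the 9 given conditions:

  row 1: 0 0 0 0 1 1 1
  row 2: 0 0 0 0 1 1 2
  row 3: 0 0 1 1 2 2 3
  row 4: 0 1 2 2 3 3 4
  row 5: 1 2 3 3 4 4 5
  row 6: 1 2 3 3 4 5 6
  row 7: 1 2 3 4 5 6 7

second differences of R give the permutation w = (5, 7, 3, 2, 1, 6, 4).

Fulton essential set (5 of the 13 Rothe cells):

[(2, 4, 0), (2, 6, 1), (3, 2, 0), (4, 1, 0), (6, 4, 3)]


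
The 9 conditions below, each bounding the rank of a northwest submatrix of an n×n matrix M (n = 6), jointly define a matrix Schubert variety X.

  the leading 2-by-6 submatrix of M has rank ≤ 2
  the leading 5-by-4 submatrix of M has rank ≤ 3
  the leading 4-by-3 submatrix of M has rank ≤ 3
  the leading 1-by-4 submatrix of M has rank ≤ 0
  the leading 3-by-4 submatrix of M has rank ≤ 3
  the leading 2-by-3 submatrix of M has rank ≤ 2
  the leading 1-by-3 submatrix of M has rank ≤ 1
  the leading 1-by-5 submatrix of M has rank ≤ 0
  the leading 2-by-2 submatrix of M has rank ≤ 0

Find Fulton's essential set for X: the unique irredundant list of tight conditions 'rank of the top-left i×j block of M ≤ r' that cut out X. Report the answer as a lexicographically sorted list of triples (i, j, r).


Computing R[i][j] = min implied NW-rank bound (n=6, 9 conditions):

  row 1: 0  0  0  0  0  1
  row 2: 0  0  1  1  1  2
  row 3: 1  1  2  2  2  3
  row 4: 1  2  3  3  3  4
  row 5: 1  2  3  3  4  5
  row 6: 1  2  3  4  5  6

reading off 1-entries of Δ²R: w = (6, 3, 1, 2, 5, 4).

ℓ(w)=8; the 3 essential cells (i,j,r):

[(1, 5, 0), (2, 2, 0), (5, 4, 3)]


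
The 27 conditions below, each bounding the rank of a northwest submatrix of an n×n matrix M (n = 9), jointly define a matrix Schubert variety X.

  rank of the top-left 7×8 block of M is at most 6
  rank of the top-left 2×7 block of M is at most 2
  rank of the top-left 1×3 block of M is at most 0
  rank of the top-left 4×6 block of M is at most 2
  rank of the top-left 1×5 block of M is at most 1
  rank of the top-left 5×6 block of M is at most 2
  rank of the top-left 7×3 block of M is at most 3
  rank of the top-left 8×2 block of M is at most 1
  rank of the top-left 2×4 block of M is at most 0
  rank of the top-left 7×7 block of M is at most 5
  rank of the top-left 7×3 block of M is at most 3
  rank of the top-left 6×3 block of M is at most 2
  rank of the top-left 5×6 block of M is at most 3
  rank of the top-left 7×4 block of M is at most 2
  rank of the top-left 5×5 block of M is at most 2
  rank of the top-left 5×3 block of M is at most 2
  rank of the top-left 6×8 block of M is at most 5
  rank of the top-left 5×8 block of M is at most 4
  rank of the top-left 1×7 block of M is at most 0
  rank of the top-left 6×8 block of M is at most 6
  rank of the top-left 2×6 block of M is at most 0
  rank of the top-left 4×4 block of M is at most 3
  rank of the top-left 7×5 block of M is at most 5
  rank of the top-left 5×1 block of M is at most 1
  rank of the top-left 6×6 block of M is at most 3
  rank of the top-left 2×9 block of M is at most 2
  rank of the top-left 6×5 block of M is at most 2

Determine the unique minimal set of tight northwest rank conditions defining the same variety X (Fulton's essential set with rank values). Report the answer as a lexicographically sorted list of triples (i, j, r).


Rank table r_w(9×9) implied by the 27 constraints:

  0 | 0 | 0 | 0 | 0 | 0 | 0 | 1 | 1
  0 | 0 | 0 | 0 | 0 | 0 | 1 | 2 | 2
  1 | 1 | 1 | 1 | 1 | 1 | 2 | 3 | 3
  1 | 1 | 2 | 2 | 2 | 2 | 3 | 4 | 4
  1 | 1 | 2 | 2 | 2 | 2 | 3 | 4 | 5
  1 | 1 | 2 | 2 | 2 | 3 | 4 | 5 | 6
  1 | 1 | 2 | 2 | 3 | 4 | 5 | 6 | 7
  1 | 1 | 2 | 3 | 4 | 5 | 6 | 7 | 8
  1 | 2 | 3 | 4 | 5 | 6 | 7 | 8 | 9

reading off 1-entries of Δ²R: w = (8, 7, 1, 3, 9, 6, 5, 4, 2).

ℓ(w)=24; the 6 essential cells (i,j,r):

[(1, 7, 0), (2, 6, 0), (5, 6, 2), (6, 5, 2), (7, 4, 2), (8, 2, 1)]


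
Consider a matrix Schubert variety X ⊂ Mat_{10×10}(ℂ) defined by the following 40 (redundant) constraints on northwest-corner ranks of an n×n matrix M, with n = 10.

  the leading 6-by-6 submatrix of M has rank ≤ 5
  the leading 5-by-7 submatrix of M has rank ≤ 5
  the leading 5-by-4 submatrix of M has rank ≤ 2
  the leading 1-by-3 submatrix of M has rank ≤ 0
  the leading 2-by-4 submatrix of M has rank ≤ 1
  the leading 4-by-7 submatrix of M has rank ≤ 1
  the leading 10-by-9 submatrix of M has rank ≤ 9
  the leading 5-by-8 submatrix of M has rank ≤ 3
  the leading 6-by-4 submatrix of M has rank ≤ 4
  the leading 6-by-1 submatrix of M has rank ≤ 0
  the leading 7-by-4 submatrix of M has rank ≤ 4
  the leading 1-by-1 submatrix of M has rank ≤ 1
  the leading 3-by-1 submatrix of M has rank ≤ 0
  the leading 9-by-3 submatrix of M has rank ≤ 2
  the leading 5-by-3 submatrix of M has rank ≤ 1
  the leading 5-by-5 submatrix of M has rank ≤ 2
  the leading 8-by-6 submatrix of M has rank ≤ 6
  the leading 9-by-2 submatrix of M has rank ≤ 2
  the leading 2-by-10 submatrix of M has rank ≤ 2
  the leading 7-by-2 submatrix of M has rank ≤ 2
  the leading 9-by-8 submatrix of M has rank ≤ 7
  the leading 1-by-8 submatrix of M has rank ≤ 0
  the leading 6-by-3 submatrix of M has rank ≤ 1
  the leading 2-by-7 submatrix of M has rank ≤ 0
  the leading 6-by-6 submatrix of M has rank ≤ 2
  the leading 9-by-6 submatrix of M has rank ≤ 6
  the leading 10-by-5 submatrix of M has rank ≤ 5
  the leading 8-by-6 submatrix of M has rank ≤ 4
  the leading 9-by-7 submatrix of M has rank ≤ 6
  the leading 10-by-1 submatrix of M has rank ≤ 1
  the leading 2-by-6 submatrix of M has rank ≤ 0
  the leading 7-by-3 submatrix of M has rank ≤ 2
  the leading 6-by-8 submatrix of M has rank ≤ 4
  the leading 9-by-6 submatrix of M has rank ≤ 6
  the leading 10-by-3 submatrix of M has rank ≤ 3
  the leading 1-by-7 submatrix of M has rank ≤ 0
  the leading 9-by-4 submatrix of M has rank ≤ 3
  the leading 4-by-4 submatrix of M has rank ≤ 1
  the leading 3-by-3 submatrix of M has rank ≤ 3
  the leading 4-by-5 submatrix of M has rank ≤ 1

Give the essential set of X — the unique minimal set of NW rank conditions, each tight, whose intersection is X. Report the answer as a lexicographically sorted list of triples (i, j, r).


Rank table r_w(10×10) implied by the 40 constraints:

  0 0 0 0 0 0 0 0 1 1
  0 0 0 0 0 0 0 1 2 2
  0 1 1 1 1 1 1 2 3 3
  0 1 1 1 1 1 1 2 3 4
  0 1 1 2 2 2 2 3 4 5
  0 1 1 2 2 2 3 4 5 6
  1 2 2 3 3 3 4 5 6 7
  1 2 2 3 4 4 5 6 7 8
  1 2 2 3 4 5 6 7 8 9
  1 2 3 4 5 6 7 8 9 10

hence w(1..10) = (9, 8, 2, 10, 4, 7, 1, 5, 6, 3).

Fulton essential set (7 of the 30 Rothe cells):

[(1, 8, 0), (2, 7, 0), (4, 7, 1), (6, 1, 0), (6, 3, 1), (6, 6, 2), (9, 3, 2)]


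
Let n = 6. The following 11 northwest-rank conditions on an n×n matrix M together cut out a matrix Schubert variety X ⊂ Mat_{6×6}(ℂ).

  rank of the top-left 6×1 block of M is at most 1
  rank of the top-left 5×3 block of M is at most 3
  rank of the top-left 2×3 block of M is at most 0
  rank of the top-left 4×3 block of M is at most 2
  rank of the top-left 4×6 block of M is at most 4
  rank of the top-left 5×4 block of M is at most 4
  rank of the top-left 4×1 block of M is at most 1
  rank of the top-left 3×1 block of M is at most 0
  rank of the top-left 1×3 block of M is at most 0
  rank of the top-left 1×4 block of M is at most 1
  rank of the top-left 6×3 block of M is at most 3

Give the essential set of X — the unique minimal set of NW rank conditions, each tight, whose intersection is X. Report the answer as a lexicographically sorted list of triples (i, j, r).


Propagating the 11 rank bounds to every northwest block:

  i=1: 0  0  0  1  1  1
  i=2: 0  0  0  1  2  2
  i=3: 0  1  1  2  3  3
  i=4: 1  2  2  3  4  4
  i=5: 1  2  3  4  5  5
  i=6: 1  2  3  4  5  6

reading off 1-entries of Δ²R: w = (4, 5, 2, 1, 3, 6).

ℓ(w)=7; the 2 essential cells (i,j,r):

[(2, 3, 0), (3, 1, 0)]


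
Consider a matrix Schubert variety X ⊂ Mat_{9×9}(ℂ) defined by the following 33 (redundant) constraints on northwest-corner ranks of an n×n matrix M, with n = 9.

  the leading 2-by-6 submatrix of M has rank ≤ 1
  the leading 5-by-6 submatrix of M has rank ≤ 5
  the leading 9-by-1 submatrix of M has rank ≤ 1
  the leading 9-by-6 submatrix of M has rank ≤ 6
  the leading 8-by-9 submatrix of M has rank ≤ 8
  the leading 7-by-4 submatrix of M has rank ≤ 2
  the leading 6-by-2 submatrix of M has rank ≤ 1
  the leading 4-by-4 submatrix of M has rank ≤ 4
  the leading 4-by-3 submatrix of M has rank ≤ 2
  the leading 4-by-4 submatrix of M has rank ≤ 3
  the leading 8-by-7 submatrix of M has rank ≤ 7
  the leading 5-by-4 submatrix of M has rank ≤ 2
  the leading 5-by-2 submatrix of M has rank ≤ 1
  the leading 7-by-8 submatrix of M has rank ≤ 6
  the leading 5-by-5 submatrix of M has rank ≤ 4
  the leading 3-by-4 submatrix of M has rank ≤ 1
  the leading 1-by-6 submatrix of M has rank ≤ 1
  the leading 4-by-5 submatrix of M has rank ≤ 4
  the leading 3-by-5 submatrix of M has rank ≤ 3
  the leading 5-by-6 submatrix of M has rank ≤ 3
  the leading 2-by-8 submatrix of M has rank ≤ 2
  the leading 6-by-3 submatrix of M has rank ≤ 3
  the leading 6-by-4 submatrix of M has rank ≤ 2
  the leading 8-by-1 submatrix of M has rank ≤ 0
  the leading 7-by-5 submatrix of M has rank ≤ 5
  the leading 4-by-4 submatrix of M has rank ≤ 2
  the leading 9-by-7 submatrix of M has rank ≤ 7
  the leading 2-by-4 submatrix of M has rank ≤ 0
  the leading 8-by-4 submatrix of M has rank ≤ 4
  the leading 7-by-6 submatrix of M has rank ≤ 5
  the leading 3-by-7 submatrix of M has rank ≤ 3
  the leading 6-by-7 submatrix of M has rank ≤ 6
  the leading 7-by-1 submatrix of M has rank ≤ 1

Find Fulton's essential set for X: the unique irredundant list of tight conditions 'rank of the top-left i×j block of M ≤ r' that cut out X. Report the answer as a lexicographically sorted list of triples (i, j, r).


Propagating the 33 rank bounds to every northwest block:

  row 1: 0, 0, 0, 0, 1, 1, 1, 1, 1
  row 2: 0, 0, 0, 0, 1, 1, 2, 2, 2
  row 3: 0, 1, 1, 1, 2, 2, 3, 3, 3
  row 4: 0, 1, 2, 2, 3, 3, 4, 4, 4
  row 5: 0, 1, 2, 2, 3, 3, 4, 5, 5
  row 6: 0, 1, 2, 2, 3, 4, 5, 6, 6
  row 7: 0, 1, 2, 2, 3, 4, 5, 6, 7
  row 8: 0, 1, 2, 3, 4, 5, 6, 7, 8
  row 9: 1, 2, 3, 4, 5, 6, 7, 8, 9

reading off 1-entries of Δ²R: w = (5, 7, 2, 3, 8, 6, 9, 4, 1).

|D(w)|=19, |Ess(w)|=5:

[(2, 4, 0), (2, 6, 1), (5, 6, 3), (7, 4, 2), (8, 1, 0)]


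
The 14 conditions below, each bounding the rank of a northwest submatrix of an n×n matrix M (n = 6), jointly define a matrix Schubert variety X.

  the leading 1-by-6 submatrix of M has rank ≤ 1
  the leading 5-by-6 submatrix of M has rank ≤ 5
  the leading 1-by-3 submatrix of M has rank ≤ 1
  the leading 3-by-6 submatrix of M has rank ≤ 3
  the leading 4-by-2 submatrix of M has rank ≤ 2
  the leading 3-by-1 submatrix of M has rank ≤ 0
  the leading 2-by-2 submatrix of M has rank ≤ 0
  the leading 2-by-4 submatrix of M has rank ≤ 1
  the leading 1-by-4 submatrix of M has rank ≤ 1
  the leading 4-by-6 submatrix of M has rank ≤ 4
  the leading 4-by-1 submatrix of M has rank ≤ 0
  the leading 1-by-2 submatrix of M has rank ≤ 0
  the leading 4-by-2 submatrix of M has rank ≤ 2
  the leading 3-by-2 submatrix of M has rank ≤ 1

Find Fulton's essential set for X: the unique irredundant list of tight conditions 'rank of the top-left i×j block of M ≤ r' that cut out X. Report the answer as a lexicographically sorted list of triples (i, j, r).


Recovering R(i,j) via the rank-extension bound from the 14 conditions:

  row 1: 0  0  1  1  1  1
  row 2: 0  0  1  1  2  2
  row 3: 0  1  2  2  3  3
  row 4: 0  1  2  3  4  4
  row 5: 1  2  3  4  5  5
  row 6: 1  2  3  4  5  6

giving w = (3, 5, 2, 4, 1, 6) via Δ²R.

Fulton essential set (3 of the 7 Rothe cells):

[(2, 2, 0), (2, 4, 1), (4, 1, 0)]


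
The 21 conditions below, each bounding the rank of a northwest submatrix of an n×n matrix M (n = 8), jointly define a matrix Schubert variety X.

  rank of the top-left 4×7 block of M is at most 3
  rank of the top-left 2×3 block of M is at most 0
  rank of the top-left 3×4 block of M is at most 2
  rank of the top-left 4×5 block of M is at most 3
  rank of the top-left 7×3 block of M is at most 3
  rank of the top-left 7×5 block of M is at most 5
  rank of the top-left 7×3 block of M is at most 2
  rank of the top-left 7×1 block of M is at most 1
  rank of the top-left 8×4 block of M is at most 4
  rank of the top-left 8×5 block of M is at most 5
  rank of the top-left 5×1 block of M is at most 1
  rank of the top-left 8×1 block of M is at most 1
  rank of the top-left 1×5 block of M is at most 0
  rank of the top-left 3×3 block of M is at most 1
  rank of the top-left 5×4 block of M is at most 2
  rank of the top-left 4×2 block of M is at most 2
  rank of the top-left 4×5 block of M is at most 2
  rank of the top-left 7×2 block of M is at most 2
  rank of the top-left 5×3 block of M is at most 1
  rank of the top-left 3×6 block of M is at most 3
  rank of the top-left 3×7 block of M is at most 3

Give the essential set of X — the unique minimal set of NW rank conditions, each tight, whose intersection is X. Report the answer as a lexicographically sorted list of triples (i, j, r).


Computing R[i][j] = min implied NW-rank bound (n=8, 21 conditions):

  row 1: 0, 0, 0, 0, 0, 1, 1, 1
  row 2: 0, 0, 0, 1, 1, 2, 2, 2
  row 3: 1, 1, 1, 2, 2, 3, 3, 3
  row 4: 1, 1, 1, 2, 2, 3, 3, 4
  row 5: 1, 1, 1, 2, 3, 4, 4, 5
  row 6: 1, 2, 2, 3, 4, 5, 5, 6
  row 7: 1, 2, 2, 3, 4, 5, 6, 7
  row 8: 1, 2, 3, 4, 5, 6, 7, 8

hence w(1..8) = (6, 4, 1, 8, 5, 2, 7, 3).

ℓ(w)=15; the 6 essential cells (i,j,r):

[(1, 5, 0), (2, 3, 0), (4, 5, 2), (4, 7, 3), (5, 3, 1), (7, 3, 2)]


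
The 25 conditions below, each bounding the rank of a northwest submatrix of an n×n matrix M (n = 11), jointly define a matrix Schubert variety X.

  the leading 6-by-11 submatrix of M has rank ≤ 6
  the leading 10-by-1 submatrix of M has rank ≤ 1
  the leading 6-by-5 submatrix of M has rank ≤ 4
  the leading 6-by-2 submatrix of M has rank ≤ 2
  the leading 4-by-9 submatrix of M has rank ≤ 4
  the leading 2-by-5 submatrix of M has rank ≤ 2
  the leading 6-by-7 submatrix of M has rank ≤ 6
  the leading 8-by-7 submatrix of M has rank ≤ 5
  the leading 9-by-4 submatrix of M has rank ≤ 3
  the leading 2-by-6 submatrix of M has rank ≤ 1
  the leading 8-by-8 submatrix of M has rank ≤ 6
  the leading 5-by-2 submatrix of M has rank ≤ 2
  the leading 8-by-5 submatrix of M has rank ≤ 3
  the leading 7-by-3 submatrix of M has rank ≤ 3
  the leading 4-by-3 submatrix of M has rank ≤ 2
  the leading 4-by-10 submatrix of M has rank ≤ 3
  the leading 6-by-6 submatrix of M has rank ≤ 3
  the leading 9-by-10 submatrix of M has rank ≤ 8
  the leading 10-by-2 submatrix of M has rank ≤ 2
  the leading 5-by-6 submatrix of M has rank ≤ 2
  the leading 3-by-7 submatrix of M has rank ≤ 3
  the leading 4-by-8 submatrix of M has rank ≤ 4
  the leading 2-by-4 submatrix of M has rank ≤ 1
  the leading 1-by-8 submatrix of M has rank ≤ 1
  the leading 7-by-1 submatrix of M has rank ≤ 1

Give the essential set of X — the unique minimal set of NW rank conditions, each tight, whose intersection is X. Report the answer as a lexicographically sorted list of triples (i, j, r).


Propagating the 25 rank bounds to every northwest block:

  1  1  1  1  1  1  1  1  1  1  1
  1  1  1  1  1  1  2  2  2  2  2
  1  2  2  2  2  2  3  3  3  3  3
  1  2  2  2  2  2  3  3  3  3  4
  1  2  2  2  2  2  3  4  4  4  5
  1  2  3  3  3  3  4  5  5  5  6
  1  2  3  3  3  4  5  6  6  6  7
  1  2  3  3  3  4  5  6  7  7  8
  1  2  3  3  4  5  6  7  8  8  9
  1  2  3  4  5  6  7  8  9  9  10
  1  2  3  4  5  6  7  8  9  10  11

so w = (1, 7, 2, 11, 8, 3, 6, 9, 5, 4, 10).

5 SE-corners of the 21-cell Rothe diagram give Ess(w):

[(2, 6, 1), (4, 10, 3), (5, 6, 2), (8, 5, 3), (9, 4, 3)]


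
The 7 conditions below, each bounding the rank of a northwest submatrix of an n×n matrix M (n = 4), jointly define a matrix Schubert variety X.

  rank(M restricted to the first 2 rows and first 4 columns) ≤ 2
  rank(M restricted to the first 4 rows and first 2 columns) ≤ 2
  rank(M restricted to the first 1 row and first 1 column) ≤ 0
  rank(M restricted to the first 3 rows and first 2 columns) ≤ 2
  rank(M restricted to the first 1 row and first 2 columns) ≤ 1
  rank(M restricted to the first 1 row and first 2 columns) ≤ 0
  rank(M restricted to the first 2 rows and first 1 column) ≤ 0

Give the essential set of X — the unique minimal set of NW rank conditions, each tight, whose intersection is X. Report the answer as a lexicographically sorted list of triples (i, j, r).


Reconstructing r_w from the 7 given conditions:

  R[1]: 0 0 1 1
  R[2]: 0 1 2 2
  R[3]: 1 2 3 3
  R[4]: 1 2 3 4

hence w(1..4) = (3, 2, 1, 4).

ℓ(w)=3; the 2 essential cells (i,j,r):

[(1, 2, 0), (2, 1, 0)]


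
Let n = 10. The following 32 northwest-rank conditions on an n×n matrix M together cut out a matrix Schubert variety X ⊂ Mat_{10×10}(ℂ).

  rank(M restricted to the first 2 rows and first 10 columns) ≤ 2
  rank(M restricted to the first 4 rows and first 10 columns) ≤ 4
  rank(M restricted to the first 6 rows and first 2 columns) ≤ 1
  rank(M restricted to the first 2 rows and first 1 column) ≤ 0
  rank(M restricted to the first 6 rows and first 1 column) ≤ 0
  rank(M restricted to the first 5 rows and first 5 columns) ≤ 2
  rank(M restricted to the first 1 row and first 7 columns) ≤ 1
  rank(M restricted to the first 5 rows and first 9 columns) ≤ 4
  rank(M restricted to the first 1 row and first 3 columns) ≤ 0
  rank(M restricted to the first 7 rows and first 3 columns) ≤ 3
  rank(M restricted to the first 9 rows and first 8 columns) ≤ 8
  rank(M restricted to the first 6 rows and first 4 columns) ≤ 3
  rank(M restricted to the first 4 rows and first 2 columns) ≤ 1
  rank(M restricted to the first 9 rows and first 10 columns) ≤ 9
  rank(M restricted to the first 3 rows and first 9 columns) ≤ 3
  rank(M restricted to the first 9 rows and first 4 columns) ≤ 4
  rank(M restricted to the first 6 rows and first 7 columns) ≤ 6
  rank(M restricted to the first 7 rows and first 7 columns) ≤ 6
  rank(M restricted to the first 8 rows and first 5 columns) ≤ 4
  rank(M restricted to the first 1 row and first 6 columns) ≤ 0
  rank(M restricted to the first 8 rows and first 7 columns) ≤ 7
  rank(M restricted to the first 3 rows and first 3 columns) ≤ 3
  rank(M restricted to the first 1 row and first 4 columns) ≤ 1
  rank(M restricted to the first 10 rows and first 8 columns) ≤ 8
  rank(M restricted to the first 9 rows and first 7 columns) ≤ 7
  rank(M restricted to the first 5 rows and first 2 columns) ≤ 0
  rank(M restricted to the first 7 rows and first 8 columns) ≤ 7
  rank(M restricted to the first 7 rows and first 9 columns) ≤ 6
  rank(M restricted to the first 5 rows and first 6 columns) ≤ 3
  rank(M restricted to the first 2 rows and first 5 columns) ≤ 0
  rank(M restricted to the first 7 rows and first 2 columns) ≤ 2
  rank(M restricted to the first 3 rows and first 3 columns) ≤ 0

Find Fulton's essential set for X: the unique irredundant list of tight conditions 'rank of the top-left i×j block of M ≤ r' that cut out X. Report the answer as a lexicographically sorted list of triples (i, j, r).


Propagating the 32 rank bounds to every northwest block:

  i=1: 0  0  0  0  0  0  1  1  1  1
  i=2: 0  0  0  0  0  1  2  2  2  2
  i=3: 0  0  0  1  1  2  3  3  3  3
  i=4: 0  0  1  2  2  3  4  4  4  4
  i=5: 0  0  1  2  2  3  4  4  4  5
  i=6: 0  1  2  3  3  4  5  5  5  6
  i=7: 1  2  3  4  4  5  6  6  6  7
  i=8: 1  2  3  4  4  5  6  7  7  8
  i=9: 1  2  3  4  5  6  7  8  8  9
  i=10: 1  2  3  4  5  6  7  8  9  10

hence w(1..10) = (7, 6, 4, 3, 10, 2, 1, 8, 5, 9).

|D(w)|=23, |Ess(w)|=8:

[(1, 6, 0), (2, 5, 0), (3, 3, 0), (5, 2, 0), (5, 5, 2), (5, 9, 4), (6, 1, 0), (8, 5, 4)]
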